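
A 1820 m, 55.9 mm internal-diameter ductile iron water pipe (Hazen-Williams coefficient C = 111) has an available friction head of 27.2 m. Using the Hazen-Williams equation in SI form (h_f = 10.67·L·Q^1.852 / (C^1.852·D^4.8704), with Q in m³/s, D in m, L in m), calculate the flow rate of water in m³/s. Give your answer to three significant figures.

Q ≈ 0.00162 m³/s

Rearranging: Q = [h_f·C^1.852·D^4.8704 / (10.67·L)]^(1/1.852)
Q = [27.2·111^1.852·0.0559^4.8704 / (10.67·1820)]^0.540 = 0.001623 m³/s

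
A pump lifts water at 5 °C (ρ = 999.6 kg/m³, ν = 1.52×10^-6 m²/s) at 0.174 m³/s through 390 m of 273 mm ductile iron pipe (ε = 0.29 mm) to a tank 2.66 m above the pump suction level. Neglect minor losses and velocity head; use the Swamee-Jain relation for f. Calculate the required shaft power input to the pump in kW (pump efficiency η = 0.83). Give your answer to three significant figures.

P_shaft ≈ 32.7 kW

V = 4Q/(πD²) = 2.973 m/s; Re = 5.34×10^5; ε/D = 0.00106; f = 0.02058
h_f = f(L/D)V²/2g = 13.24 m
Total head H = z + h_f = 2.66 + 13.24 = 15.90 m
P_hyd = ρgQH = 999.6·9.81·0.174·15.90 = 27.13 kW
P_shaft = P_hyd/η = 27.13/0.83 = 32.69 kW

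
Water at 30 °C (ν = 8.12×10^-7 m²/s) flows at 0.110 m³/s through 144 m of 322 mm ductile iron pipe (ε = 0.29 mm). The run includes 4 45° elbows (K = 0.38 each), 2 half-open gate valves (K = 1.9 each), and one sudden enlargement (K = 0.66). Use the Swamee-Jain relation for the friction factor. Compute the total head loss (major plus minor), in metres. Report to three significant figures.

V = 4Q/(πD²) = 1.351 m/s; V²/2g = 0.09300 m
Re = 5.36×10^5, ε/D = 9.01×10^-4 → f = 0.01987 (Swamee-Jain)
Major: h_f = f(L/D)·V²/2g = 0.01987·447.2·0.09300 = 0.8262 m
Minor: ΣK = 5.98; h_m = ΣK·V²/2g = 0.5561 m
Total H_L = 0.8262 + 0.5561 = 1.382 m

H_L ≈ 1.38 m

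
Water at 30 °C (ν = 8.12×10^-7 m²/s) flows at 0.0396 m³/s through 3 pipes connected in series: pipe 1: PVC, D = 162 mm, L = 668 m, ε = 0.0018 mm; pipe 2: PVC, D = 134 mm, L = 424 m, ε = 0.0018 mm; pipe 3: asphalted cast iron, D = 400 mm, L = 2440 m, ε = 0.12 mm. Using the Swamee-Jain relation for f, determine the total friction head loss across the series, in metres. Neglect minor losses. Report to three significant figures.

Pipe 1: V = 1.921 m/s, Re = 3.83×10^5, ε/D = 1.11×10^-5, f = 0.01389, h_1 = f(L/D)V²/2g = 10.77 m
Pipe 2: V = 2.808 m/s, Re = 4.63×10^5, ε/D = 1.34×10^-5, f = 0.01348, h_2 = f(L/D)V²/2g = 17.14 m
Pipe 3: V = 0.3151 m/s, Re = 1.55×10^5, ε/D = 3.00×10^-4, f = 0.01834, h_3 = f(L/D)V²/2g = 0.5663 m
Series → Q common, losses add: H = Σh = 28.48 m

H ≈ 28.5 m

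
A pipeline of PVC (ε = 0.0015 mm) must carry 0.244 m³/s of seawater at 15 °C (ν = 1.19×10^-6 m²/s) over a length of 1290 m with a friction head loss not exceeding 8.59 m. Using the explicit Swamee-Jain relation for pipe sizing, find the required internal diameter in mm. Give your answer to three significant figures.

D ≈ 397 mm

Swamee-Jain (Type III): D = 0.66·[ε^1.25·(LQ²/(gh_f))^4.75 + ν·Q^9.4·(L/(gh_f))^5.2]^0.04
LQ²/(gh_f) = 0.9114; L/(gh_f) = 15.31
Term 1 = ε^1.25·(…)^4.75 = 3.38×10^-8; Term 2 = ν·Q^9.4·(…)^5.2 = 3.01×10^-6
D = 0.66·(3.38×10^-8 + 3.01×10^-6)^0.04 = 0.3971 m = 397 mm
Check: V = 1.97 m/s, Re = 6.57×10^5, f = 0.01255, h_f = 8.06 m ≈ 8.59 m ✓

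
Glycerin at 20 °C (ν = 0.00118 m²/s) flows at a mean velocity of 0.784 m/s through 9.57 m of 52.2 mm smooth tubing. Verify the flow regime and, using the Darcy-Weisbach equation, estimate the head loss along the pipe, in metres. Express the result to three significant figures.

Re = VD/ν = 0.784·0.05220/0.00118 = 34.7 → laminar (Re < 2300)
f = 64/Re = 1.845
h_f = f(L/D)V²/(2g) = 1.845·(9.57/0.05220)·0.784²/(2·9.81) = 10.60 m

h_f ≈ 10.6 m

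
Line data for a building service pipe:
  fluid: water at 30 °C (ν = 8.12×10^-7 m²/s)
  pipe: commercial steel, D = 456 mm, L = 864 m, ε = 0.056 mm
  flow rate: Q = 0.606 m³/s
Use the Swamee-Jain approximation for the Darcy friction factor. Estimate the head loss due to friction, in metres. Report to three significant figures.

V = 4Q/(πD²) = 4·0.606/(π·0.456²) = 3.711 m/s
Re = VD/ν = 3.711·0.456/8.12×10^-7 = 2.08×10^6 → turbulent
ε/D = 0.056/456 = 1.23×10^-4
Swamee-Jain: f = 0.01323
h_f = f(L/D)V²/(2g) = 0.01323·(864/0.456)·3.711²/(2·9.81) = 17.59 m

h_f ≈ 17.6 m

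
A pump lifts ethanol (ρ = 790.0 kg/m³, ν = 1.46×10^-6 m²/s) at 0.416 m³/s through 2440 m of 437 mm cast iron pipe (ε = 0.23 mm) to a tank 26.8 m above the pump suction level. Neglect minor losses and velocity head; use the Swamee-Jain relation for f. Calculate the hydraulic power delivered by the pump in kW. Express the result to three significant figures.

V = 4Q/(πD²) = 2.774 m/s; Re = 8.30×10^5; ε/D = 5.26×10^-4; f = 0.01758
h_f = f(L/D)V²/2g = 38.48 m
Total head H = z + h_f = 26.8 + 38.48 = 65.28 m
P_hyd = ρgQH = 790.0·9.81·0.416·65.28 = 210.5 kW

P_hyd ≈ 210 kW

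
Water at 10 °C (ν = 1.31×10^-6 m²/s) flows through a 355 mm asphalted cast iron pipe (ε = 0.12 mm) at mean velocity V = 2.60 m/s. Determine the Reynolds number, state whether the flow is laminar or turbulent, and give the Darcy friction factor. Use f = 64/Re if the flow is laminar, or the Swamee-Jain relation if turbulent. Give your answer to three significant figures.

Re ≈ 7.05×10^5; turbulent; f ≈ 0.0163

Re = VD/ν = 2.600·0.355/1.31×10^-6 = 7.05×10^5
Re > 4000 → turbulent; ε/D = 3.38×10^-4
Swamee-Jain: f = 0.01634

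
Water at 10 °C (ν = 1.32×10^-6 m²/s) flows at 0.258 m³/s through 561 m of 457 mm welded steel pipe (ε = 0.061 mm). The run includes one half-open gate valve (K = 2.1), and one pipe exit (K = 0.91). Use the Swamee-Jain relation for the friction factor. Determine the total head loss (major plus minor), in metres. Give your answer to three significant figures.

H_L ≈ 2.66 m

V = 4Q/(πD²) = 1.573 m/s; V²/2g = 0.1261 m
Re = 5.45×10^5, ε/D = 1.33×10^-4 → f = 0.01472 (Swamee-Jain)
Major: h_f = f(L/D)·V²/2g = 0.01472·1228·0.1261 = 2.278 m
Minor: ΣK = 3.01; h_m = ΣK·V²/2g = 0.3795 m
Total H_L = 2.278 + 0.3795 = 2.657 m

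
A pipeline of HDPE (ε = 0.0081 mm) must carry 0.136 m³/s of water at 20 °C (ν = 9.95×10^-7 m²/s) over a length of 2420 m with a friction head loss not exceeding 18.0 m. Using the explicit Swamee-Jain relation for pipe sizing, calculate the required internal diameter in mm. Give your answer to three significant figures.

Swamee-Jain (Type III): D = 0.66·[ε^1.25·(LQ²/(gh_f))^4.75 + ν·Q^9.4·(L/(gh_f))^5.2]^0.04
LQ²/(gh_f) = 0.2535; L/(gh_f) = 13.70
Term 1 = ε^1.25·(…)^4.75 = 6.37×10^-10; Term 2 = ν·Q^9.4·(…)^5.2 = 5.82×10^-9
D = 0.66·(6.37×10^-10 + 5.82×10^-9)^0.04 = 0.3104 m = 310 mm
Check: V = 1.80 m/s, Re = 5.61×10^5, f = 0.01326, h_f = 17.0 m ≈ 18.0 m ✓

D ≈ 310 mm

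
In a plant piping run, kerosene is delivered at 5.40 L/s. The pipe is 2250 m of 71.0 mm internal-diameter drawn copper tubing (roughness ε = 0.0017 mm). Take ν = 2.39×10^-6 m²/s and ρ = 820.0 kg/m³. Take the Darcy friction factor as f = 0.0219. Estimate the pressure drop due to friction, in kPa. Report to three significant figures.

Δp ≈ 529 kPa

V = 4Q/(πD²) = 4·0.00540/(π·0.0710²) = 1.364 m/s
h_f = f(L/D)V²/(2g) = 0.02190·(2250/0.0710)·1.364²/(2·9.81) = 65.80 m
Δp = ρg·h_f = 820.0·9.81·65.80 = 529.3 kPa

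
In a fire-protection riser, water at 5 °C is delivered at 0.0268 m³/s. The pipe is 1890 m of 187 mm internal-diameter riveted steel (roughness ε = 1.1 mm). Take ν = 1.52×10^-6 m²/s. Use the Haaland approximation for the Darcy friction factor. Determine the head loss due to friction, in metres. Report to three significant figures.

h_f ≈ 16.0 m

V = 4Q/(πD²) = 4·0.0268/(π·0.187²) = 0.9758 m/s
Re = VD/ν = 0.9758·0.187/1.52×10^-6 = 1.20×10^5 → turbulent
ε/D = 1.1/187 = 0.00588
Haaland: f = 0.03263
h_f = f(L/D)V²/(2g) = 0.03263·(1890/0.187)·0.9758²/(2·9.81) = 16.00 m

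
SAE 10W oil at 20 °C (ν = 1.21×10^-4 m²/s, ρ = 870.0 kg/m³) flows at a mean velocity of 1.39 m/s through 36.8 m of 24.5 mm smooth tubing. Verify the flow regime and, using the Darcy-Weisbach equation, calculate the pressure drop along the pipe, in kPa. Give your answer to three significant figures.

Δp ≈ 287 kPa

Re = VD/ν = 1.39·0.02450/1.21×10^-4 = 281 → laminar (Re < 2300)
f = 64/Re = 0.2274
h_f = f(L/D)V²/(2g) = 0.2274·(36.8/0.02450)·1.39²/(2·9.81) = 33.64 m
Δp = ρg·h_f = 870.0·9.81·33.64 = 287.1 kPa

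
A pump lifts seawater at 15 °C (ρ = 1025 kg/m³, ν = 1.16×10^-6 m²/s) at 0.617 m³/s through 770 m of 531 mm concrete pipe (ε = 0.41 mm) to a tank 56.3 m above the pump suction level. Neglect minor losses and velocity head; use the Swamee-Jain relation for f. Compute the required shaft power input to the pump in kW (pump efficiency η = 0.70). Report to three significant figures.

V = 4Q/(πD²) = 2.786 m/s; Re = 1.28×10^6; ε/D = 7.72×10^-4; f = 0.01883
h_f = f(L/D)V²/2g = 10.80 m
Total head H = z + h_f = 56.3 + 10.80 = 67.10 m
P_hyd = ρgQH = 1025·9.81·0.617·67.10 = 416.3 kW
P_shaft = P_hyd/η = 416.3/0.70 = 594.7 kW

P_shaft ≈ 595 kW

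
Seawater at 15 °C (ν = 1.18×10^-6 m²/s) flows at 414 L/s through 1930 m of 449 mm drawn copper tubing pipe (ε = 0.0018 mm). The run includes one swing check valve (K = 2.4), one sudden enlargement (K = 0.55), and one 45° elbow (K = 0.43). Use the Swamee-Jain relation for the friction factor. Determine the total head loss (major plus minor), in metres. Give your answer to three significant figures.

V = 4Q/(πD²) = 2.615 m/s; V²/2g = 0.3484 m
Re = 9.95×10^5, ε/D = 4.01×10^-6 → f = 0.01172 (Swamee-Jain)
Major: h_f = f(L/D)·V²/2g = 0.01172·4298·0.3484 = 17.55 m
Minor: ΣK = 3.38; h_m = ΣK·V²/2g = 1.178 m
Total H_L = 17.55 + 1.178 = 18.73 m

H_L ≈ 18.7 m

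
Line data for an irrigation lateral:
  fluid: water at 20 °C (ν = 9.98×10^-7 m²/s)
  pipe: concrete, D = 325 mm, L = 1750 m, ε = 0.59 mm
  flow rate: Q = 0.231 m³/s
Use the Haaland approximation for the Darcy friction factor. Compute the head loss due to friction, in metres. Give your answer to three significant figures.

V = 4Q/(πD²) = 4·0.231/(π·0.325²) = 2.785 m/s
Re = VD/ν = 2.785·0.325/9.98×10^-7 = 9.07×10^5 → turbulent
ε/D = 0.59/325 = 0.00182
Haaland: f = 0.02307
h_f = f(L/D)V²/(2g) = 0.02307·(1750/0.325)·2.785²/(2·9.81) = 49.08 m

h_f ≈ 49.1 m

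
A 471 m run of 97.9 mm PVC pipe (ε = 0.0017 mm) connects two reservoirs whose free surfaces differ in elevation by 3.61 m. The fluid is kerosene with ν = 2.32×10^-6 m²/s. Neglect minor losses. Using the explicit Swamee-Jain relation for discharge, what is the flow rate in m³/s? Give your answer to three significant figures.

Q ≈ 0.00604 m³/s

Swamee-Jain (Type II): Q = -0.965·√(gD⁵h_f/L)·ln[ε/(3.7D) + √(3.17ν²L/(gD³h_f))]
√(gD⁵h_f/L) = √(9.81·0.0979⁵·3.61/471) = 8.223×10^-4
ε/(3.7D) = 4.69×10^-6; √(3.17ν²L/(gD³h_f)) = 4.92×10^-4
Q = -0.965·8.223×10^-4·ln(4.965×10^-4) = 0.006037 m³/s
Check: V = 0.802 m/s, Re = 3.38×10^4, f = 0.02277, h_f = 3.59 m ≈ 3.61 m ✓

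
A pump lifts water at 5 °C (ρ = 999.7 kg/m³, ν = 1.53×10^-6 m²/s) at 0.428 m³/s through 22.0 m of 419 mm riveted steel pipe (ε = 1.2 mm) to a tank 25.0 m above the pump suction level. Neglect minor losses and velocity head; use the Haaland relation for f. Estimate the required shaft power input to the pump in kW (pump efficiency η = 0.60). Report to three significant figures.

P_shaft ≈ 180 kW

V = 4Q/(πD²) = 3.104 m/s; Re = 8.50×10^5; ε/D = 0.00286; f = 0.02603
h_f = f(L/D)V²/2g = 0.6711 m
Total head H = z + h_f = 25.0 + 0.6711 = 25.67 m
P_hyd = ρgQH = 999.7·9.81·0.428·25.67 = 107.8 kW
P_shaft = P_hyd/η = 107.8/0.60 = 179.6 kW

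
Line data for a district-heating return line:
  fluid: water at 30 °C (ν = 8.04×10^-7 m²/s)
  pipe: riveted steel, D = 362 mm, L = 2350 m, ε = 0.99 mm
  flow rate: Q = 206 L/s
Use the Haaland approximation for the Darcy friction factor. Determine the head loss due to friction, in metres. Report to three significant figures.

h_f ≈ 34.1 m

V = 4Q/(πD²) = 4·0.206/(π·0.362²) = 2.002 m/s
Re = VD/ν = 2.002·0.362/8.04×10^-7 = 9.01×10^5 → turbulent
ε/D = 0.99/362 = 0.00273
Haaland: f = 0.02569
h_f = f(L/D)V²/(2g) = 0.02569·(2350/0.362)·2.002²/(2·9.81) = 34.06 m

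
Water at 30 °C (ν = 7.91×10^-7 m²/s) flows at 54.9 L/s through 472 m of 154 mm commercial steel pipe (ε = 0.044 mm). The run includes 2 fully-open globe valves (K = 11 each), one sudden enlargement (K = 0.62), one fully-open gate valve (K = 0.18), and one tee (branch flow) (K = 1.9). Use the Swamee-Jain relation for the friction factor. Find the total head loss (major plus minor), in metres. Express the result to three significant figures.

V = 4Q/(πD²) = 2.947 m/s; V²/2g = 0.4428 m
Re = 5.74×10^5, ε/D = 2.86×10^-4 → f = 0.01611 (Swamee-Jain)
Major: h_f = f(L/D)·V²/2g = 0.01611·3065·0.4428 = 21.86 m
Minor: ΣK = 24.7; h_m = ΣK·V²/2g = 10.94 m
Total H_L = 21.86 + 10.94 = 32.79 m

H_L ≈ 32.8 m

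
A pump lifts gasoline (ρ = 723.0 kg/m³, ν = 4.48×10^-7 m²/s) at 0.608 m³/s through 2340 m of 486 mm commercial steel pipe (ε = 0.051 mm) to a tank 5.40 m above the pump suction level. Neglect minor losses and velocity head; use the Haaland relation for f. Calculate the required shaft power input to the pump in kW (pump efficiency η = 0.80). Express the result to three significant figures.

V = 4Q/(πD²) = 3.277 m/s; Re = 3.56×10^6; ε/D = 1.05×10^-4; f = 0.01253
h_f = f(L/D)V²/2g = 33.04 m
Total head H = z + h_f = 5.40 + 33.04 = 38.44 m
P_hyd = ρgQH = 723.0·9.81·0.608·38.44 = 165.8 kW
P_shaft = P_hyd/η = 165.8/0.80 = 207.2 kW

P_shaft ≈ 207 kW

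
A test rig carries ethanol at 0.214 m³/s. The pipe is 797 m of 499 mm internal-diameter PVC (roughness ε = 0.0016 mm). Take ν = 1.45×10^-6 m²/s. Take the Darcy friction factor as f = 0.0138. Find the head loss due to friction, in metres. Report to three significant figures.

V = 4Q/(πD²) = 4·0.214/(π·0.499²) = 1.094 m/s
h_f = f(L/D)V²/(2g) = 0.01380·(797/0.499)·1.094²/(2·9.81) = 1.345 m

h_f ≈ 1.35 m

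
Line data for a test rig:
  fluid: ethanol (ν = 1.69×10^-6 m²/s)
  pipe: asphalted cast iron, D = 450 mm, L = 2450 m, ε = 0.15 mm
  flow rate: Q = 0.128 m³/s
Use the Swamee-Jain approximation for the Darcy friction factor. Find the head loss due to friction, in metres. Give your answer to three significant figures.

V = 4Q/(πD²) = 4·0.128/(π·0.450²) = 0.8048 m/s
Re = VD/ν = 0.8048·0.450/1.69×10^-6 = 2.14×10^5 → turbulent
ε/D = 0.15/450 = 3.33×10^-4
Swamee-Jain: f = 0.01786
h_f = f(L/D)V²/(2g) = 0.01786·(2450/0.450)·0.8048²/(2·9.81) = 3.211 m

h_f ≈ 3.21 m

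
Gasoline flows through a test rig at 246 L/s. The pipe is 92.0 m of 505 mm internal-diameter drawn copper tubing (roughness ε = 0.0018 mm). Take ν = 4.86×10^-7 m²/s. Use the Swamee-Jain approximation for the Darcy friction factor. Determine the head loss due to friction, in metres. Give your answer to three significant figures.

h_f ≈ 0.158 m

V = 4Q/(πD²) = 4·0.246/(π·0.505²) = 1.228 m/s
Re = VD/ν = 1.228·0.505/4.86×10^-7 = 1.28×10^6 → turbulent
ε/D = 0.0018/505 = 3.56×10^-6
Swamee-Jain: f = 0.01125
h_f = f(L/D)V²/(2g) = 0.01125·(92.0/0.505)·1.228²/(2·9.81) = 0.1576 m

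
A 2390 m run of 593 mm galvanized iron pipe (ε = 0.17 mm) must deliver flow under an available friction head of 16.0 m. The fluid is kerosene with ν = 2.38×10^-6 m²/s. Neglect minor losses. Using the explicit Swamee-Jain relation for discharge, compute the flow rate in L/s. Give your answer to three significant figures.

Q ≈ 608 L/s

Swamee-Jain (Type II): Q = -0.965·√(gD⁵h_f/L)·ln[ε/(3.7D) + √(3.17ν²L/(gD³h_f))]
√(gD⁵h_f/L) = √(9.81·0.593⁵·16.0/2390) = 0.06940
ε/(3.7D) = 7.75×10^-5; √(3.17ν²L/(gD³h_f)) = 3.62×10^-5
Q = -0.965·0.06940·ln(1.137×10^-4) = 0.6082 m³/s
Check: V = 2.20 m/s, Re = 5.49×10^5, f = 0.01616, h_f = 16.1 m ≈ 16.0 m ✓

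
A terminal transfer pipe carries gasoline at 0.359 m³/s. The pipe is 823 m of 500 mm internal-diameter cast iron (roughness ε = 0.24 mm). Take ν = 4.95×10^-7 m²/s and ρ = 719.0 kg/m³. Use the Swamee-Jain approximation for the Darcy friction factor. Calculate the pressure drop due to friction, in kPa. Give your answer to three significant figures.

Δp ≈ 33.5 kPa

V = 4Q/(πD²) = 4·0.359/(π·0.500²) = 1.828 m/s
Re = VD/ν = 1.828·0.500/4.95×10^-7 = 1.85×10^6 → turbulent
ε/D = 0.24/500 = 4.80×10^-4
Swamee-Jain: f = 0.01691
h_f = f(L/D)V²/(2g) = 0.01691·(823/0.500)·1.828²/(2·9.81) = 4.742 m
Δp = ρg·h_f = 719.0·9.81·4.742 = 33.45 kPa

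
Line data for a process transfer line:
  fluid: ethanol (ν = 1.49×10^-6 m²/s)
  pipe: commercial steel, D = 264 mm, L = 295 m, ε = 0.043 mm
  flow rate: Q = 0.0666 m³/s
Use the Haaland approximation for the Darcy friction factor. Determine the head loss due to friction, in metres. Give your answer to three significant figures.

h_f ≈ 1.39 m

V = 4Q/(πD²) = 4·0.0666/(π·0.264²) = 1.217 m/s
Re = VD/ν = 1.217·0.264/1.49×10^-6 = 2.16×10^5 → turbulent
ε/D = 0.043/264 = 1.63×10^-4
Haaland: f = 0.01645
h_f = f(L/D)V²/(2g) = 0.01645·(295/0.264)·1.217²/(2·9.81) = 1.387 m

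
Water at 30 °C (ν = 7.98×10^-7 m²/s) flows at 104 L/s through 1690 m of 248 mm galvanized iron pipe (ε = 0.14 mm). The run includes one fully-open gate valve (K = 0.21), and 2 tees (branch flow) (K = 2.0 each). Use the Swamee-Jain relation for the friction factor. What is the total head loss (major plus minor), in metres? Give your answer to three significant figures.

V = 4Q/(πD²) = 2.153 m/s; V²/2g = 0.2363 m
Re = 6.69×10^5, ε/D = 5.65×10^-4 → f = 0.01795 (Swamee-Jain)
Major: h_f = f(L/D)·V²/2g = 0.01795·6815·0.2363 = 28.90 m
Minor: ΣK = 4.21; h_m = ΣK·V²/2g = 0.9946 m
Total H_L = 28.90 + 0.9946 = 29.89 m

H_L ≈ 29.9 m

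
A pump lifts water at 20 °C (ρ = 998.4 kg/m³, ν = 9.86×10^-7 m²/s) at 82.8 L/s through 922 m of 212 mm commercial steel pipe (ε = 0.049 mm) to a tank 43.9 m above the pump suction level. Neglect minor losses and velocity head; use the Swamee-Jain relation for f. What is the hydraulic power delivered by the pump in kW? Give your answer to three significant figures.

V = 4Q/(πD²) = 2.346 m/s; Re = 5.04×10^5; ε/D = 2.31×10^-4; f = 0.01578
h_f = f(L/D)V²/2g = 19.25 m
Total head H = z + h_f = 43.9 + 19.25 = 63.15 m
P_hyd = ρgQH = 998.4·9.81·0.0828·63.15 = 51.21 kW

P_hyd ≈ 51.2 kW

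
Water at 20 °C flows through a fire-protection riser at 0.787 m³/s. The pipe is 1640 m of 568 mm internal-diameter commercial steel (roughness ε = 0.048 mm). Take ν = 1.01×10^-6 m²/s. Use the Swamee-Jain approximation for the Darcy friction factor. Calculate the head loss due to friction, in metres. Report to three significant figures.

h_f ≈ 18.0 m

V = 4Q/(πD²) = 4·0.787/(π·0.568²) = 3.106 m/s
Re = VD/ν = 3.106·0.568/1.01×10^-6 = 1.75×10^6 → turbulent
ε/D = 0.048/568 = 8.45×10^-5
Swamee-Jain: f = 0.01271
h_f = f(L/D)V²/(2g) = 0.01271·(1640/0.568)·3.106²/(2·9.81) = 18.04 m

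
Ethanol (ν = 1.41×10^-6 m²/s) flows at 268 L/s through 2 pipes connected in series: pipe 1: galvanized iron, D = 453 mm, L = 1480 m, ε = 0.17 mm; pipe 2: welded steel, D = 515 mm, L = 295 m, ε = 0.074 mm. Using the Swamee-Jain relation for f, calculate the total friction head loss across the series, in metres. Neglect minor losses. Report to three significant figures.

Pipe 1: V = 1.663 m/s, Re = 5.34×10^5, ε/D = 3.75×10^-4, f = 0.01688, h_1 = f(L/D)V²/2g = 7.770 m
Pipe 2: V = 1.287 m/s, Re = 4.70×10^5, ε/D = 1.44×10^-4, f = 0.01505, h_2 = f(L/D)V²/2g = 0.7272 m
Series → Q common, losses add: H = Σh = 8.497 m

H ≈ 8.50 m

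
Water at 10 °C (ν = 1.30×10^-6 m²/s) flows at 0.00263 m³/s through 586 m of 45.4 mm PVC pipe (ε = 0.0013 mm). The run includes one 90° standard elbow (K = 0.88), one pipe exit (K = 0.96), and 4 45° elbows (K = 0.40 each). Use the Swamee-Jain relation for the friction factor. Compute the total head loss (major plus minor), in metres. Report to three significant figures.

H_L ≈ 35.7 m

V = 4Q/(πD²) = 1.625 m/s; V²/2g = 0.1345 m
Re = 5.67×10^4, ε/D = 2.86×10^-5 → f = 0.02031 (Swamee-Jain)
Major: h_f = f(L/D)·V²/2g = 0.02031·12907·0.1345 = 35.26 m
Minor: ΣK = 3.44; h_m = ΣK·V²/2g = 0.4628 m
Total H_L = 35.26 + 0.4628 = 35.73 m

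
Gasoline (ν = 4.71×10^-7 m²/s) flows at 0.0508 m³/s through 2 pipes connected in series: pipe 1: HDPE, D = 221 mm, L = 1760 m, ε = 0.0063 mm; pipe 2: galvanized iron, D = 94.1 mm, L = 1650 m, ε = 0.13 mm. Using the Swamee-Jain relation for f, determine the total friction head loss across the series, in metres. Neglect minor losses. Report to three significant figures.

Pipe 1: V = 1.324 m/s, Re = 6.21×10^5, ε/D = 2.85×10^-5, f = 0.01310, h_1 = f(L/D)V²/2g = 9.324 m
Pipe 2: V = 7.305 m/s, Re = 1.46×10^6, ε/D = 0.00138, f = 0.02151, h_2 = f(L/D)V²/2g = 1026 m
Series → Q common, losses add: H = Σh = 1035 m

H ≈ 1030 m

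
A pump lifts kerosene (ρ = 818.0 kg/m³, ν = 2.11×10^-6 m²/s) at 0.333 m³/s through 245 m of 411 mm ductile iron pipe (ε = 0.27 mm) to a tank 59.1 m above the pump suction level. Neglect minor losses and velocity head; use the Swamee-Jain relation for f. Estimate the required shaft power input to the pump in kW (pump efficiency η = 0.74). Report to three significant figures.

P_shaft ≈ 226 kW

V = 4Q/(πD²) = 2.510 m/s; Re = 4.89×10^5; ε/D = 6.57×10^-4; f = 0.01871
h_f = f(L/D)V²/2g = 3.581 m
Total head H = z + h_f = 59.1 + 3.581 = 62.68 m
P_hyd = ρgQH = 818.0·9.81·0.333·62.68 = 167.5 kW
P_shaft = P_hyd/η = 167.5/0.74 = 226.3 kW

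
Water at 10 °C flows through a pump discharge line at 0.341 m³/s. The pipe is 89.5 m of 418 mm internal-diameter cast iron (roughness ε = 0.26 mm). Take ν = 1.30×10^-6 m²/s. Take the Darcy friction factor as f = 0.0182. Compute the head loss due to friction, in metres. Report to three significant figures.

h_f ≈ 1.23 m

V = 4Q/(πD²) = 4·0.341/(π·0.418²) = 2.485 m/s
h_f = f(L/D)V²/(2g) = 0.01820·(89.5/0.418)·2.485²/(2·9.81) = 1.226 m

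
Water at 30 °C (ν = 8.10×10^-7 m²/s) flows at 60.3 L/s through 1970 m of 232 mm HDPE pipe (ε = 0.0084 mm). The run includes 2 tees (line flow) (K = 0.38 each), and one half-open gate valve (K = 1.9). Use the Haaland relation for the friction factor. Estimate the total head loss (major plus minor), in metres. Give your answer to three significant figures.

H_L ≈ 12.5 m

V = 4Q/(πD²) = 1.426 m/s; V²/2g = 0.1037 m
Re = 4.09×10^5, ε/D = 3.62×10^-5 → f = 0.01393 (Haaland)
Major: h_f = f(L/D)·V²/2g = 0.01393·8491·0.1037 = 12.27 m
Minor: ΣK = 2.66; h_m = ΣK·V²/2g = 0.2759 m
Total H_L = 12.27 + 0.2759 = 12.54 m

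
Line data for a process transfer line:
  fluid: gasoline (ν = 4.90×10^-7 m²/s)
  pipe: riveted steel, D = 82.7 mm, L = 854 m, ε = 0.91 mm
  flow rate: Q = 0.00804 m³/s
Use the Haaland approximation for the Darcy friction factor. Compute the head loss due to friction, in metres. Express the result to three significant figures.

h_f ≈ 46.5 m

V = 4Q/(πD²) = 4·0.00804/(π·0.0827²) = 1.497 m/s
Re = VD/ν = 1.497·0.0827/4.90×10^-7 = 2.53×10^5 → turbulent
ε/D = 0.91/82.7 = 0.0110
Haaland: f = 0.03945
h_f = f(L/D)V²/(2g) = 0.03945·(854/0.0827)·1.497²/(2·9.81) = 46.52 m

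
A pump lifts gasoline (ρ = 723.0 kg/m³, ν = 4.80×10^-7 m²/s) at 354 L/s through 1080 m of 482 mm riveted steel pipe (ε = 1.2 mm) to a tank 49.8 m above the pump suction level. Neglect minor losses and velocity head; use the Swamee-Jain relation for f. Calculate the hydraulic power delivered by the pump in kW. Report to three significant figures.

V = 4Q/(πD²) = 1.940 m/s; Re = 1.95×10^6; ε/D = 0.00249; f = 0.02497
h_f = f(L/D)V²/2g = 10.73 m
Total head H = z + h_f = 49.8 + 10.73 = 60.53 m
P_hyd = ρgQH = 723.0·9.81·0.354·60.53 = 152.0 kW

P_hyd ≈ 152 kW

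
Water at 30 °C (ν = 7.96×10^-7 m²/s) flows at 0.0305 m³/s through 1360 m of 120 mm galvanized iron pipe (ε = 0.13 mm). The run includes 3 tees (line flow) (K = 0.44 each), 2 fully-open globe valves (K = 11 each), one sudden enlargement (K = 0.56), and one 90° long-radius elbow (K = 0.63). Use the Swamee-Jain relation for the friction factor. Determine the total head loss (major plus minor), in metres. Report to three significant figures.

V = 4Q/(πD²) = 2.697 m/s; V²/2g = 0.3707 m
Re = 4.07×10^5, ε/D = 0.00108 → f = 0.02084 (Swamee-Jain)
Major: h_f = f(L/D)·V²/2g = 0.02084·11333·0.3707 = 87.56 m
Minor: ΣK = 24.5; h_m = ΣK·V²/2g = 9.085 m
Total H_L = 87.56 + 9.085 = 96.65 m

H_L ≈ 96.7 m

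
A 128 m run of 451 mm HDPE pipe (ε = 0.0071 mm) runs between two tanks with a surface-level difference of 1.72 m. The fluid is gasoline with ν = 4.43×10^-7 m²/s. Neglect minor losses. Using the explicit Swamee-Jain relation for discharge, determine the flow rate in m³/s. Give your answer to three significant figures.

Swamee-Jain (Type II): Q = -0.965·√(gD⁵h_f/L)·ln[ε/(3.7D) + √(3.17ν²L/(gD³h_f))]
√(gD⁵h_f/L) = √(9.81·0.451⁵·1.72/128) = 0.04959
ε/(3.7D) = 4.25×10^-6; √(3.17ν²L/(gD³h_f)) = 7.17×10^-6
Q = -0.965·0.04959·ln(1.143×10^-5) = 0.5446 m³/s
Check: V = 3.41 m/s, Re = 3.47×10^6, f = 0.01028, h_f = 1.73 m ≈ 1.72 m ✓

Q ≈ 0.545 m³/s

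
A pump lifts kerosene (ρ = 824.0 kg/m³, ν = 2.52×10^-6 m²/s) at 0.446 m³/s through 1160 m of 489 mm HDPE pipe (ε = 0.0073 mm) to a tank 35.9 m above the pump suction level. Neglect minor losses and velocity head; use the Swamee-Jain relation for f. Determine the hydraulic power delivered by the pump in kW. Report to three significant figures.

V = 4Q/(πD²) = 2.375 m/s; Re = 4.61×10^5; ε/D = 1.49×10^-5; f = 0.01351
h_f = f(L/D)V²/2g = 9.212 m
Total head H = z + h_f = 35.9 + 9.212 = 45.11 m
P_hyd = ρgQH = 824.0·9.81·0.446·45.11 = 162.6 kW

P_hyd ≈ 163 kW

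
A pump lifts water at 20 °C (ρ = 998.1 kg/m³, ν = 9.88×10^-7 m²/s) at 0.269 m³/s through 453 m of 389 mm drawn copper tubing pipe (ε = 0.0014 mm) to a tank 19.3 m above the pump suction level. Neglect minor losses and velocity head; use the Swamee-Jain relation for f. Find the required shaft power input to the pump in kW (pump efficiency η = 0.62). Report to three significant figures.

V = 4Q/(πD²) = 2.263 m/s; Re = 8.91×10^5; ε/D = 3.60×10^-6; f = 0.01192
h_f = f(L/D)V²/2g = 3.624 m
Total head H = z + h_f = 19.3 + 3.624 = 22.92 m
P_hyd = ρgQH = 998.1·9.81·0.269·22.92 = 60.38 kW
P_shaft = P_hyd/η = 60.38/0.62 = 97.39 kW

P_shaft ≈ 97.4 kW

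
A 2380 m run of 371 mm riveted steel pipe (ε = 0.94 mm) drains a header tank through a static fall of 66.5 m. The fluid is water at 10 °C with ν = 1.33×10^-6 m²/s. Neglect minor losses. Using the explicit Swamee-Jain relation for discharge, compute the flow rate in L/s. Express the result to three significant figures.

Q ≈ 307 L/s

Swamee-Jain (Type II): Q = -0.965·√(gD⁵h_f/L)·ln[ε/(3.7D) + √(3.17ν²L/(gD³h_f))]
√(gD⁵h_f/L) = √(9.81·0.371⁵·66.5/2380) = 0.04389
ε/(3.7D) = 6.85×10^-4; √(3.17ν²L/(gD³h_f)) = 2.00×10^-5
Q = -0.965·0.04389·ln(7.048×10^-4) = 0.3074 m³/s
Check: V = 2.84 m/s, Re = 7.93×10^5, f = 0.02524, h_f = 66.7 m ≈ 66.5 m ✓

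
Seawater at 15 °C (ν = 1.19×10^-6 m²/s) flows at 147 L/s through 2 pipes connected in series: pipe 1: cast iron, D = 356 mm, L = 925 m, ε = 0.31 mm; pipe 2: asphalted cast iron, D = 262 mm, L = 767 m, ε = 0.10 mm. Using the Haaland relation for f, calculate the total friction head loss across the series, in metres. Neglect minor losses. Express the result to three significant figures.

Pipe 1: V = 1.477 m/s, Re = 4.42×10^5, ε/D = 8.71×10^-4, f = 0.01968, h_1 = f(L/D)V²/2g = 5.683 m
Pipe 2: V = 2.727 m/s, Re = 6.00×10^5, ε/D = 3.82×10^-4, f = 0.01662, h_2 = f(L/D)V²/2g = 18.44 m
Series → Q common, losses add: H = Σh = 24.12 m

H ≈ 24.1 m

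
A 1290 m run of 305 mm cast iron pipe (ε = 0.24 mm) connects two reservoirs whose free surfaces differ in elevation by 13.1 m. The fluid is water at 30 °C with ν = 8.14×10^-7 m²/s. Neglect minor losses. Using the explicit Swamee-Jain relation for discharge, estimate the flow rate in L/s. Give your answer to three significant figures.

Swamee-Jain (Type II): Q = -0.965·√(gD⁵h_f/L)·ln[ε/(3.7D) + √(3.17ν²L/(gD³h_f))]
√(gD⁵h_f/L) = √(9.81·0.305⁵·13.1/1290) = 0.01622
ε/(3.7D) = 2.13×10^-4; √(3.17ν²L/(gD³h_f)) = 2.73×10^-5
Q = -0.965·0.01622·ln(2.399×10^-4) = 0.1304 m³/s
Check: V = 1.79 m/s, Re = 6.69×10^5, f = 0.01918, h_f = 13.2 m ≈ 13.1 m ✓

Q ≈ 130 L/s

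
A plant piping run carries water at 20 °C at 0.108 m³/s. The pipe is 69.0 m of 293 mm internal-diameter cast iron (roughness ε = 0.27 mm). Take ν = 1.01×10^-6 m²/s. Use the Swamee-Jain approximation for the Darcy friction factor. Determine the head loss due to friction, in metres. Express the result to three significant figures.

V = 4Q/(πD²) = 4·0.108/(π·0.293²) = 1.602 m/s
Re = VD/ν = 1.602·0.293/1.01×10^-6 = 4.65×10^5 → turbulent
ε/D = 0.27/293 = 9.22×10^-4
Swamee-Jain: f = 0.02005
h_f = f(L/D)V²/(2g) = 0.02005·(69.0/0.293)·1.602²/(2·9.81) = 0.6176 m

h_f ≈ 0.618 m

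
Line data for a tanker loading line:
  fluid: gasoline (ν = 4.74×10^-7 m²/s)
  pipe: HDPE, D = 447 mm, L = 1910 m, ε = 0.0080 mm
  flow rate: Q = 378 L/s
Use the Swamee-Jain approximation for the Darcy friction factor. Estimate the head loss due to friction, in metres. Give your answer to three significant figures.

h_f ≈ 13.7 m

V = 4Q/(πD²) = 4·0.378/(π·0.447²) = 2.409 m/s
Re = VD/ν = 2.409·0.447/4.74×10^-7 = 2.27×10^6 → turbulent
ε/D = 0.0080/447 = 1.79×10^-5
Swamee-Jain: f = 0.01084
h_f = f(L/D)V²/(2g) = 0.01084·(1910/0.447)·2.409²/(2·9.81) = 13.70 m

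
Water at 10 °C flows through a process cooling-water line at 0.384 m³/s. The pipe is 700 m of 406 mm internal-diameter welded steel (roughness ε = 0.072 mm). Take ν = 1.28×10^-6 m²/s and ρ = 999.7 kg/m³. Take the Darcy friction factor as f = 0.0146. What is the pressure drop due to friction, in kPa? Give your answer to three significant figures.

Δp ≈ 111 kPa

V = 4Q/(πD²) = 4·0.384/(π·0.406²) = 2.966 m/s
h_f = f(L/D)V²/(2g) = 0.01460·(700/0.406)·2.966²/(2·9.81) = 11.29 m
Δp = ρg·h_f = 999.7·9.81·11.29 = 110.7 kPa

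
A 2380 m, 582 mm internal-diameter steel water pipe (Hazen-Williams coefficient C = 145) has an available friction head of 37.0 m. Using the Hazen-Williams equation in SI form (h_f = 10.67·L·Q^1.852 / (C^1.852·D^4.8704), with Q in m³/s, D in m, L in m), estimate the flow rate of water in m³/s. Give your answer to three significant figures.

Q ≈ 1.03 m³/s

Rearranging: Q = [h_f·C^1.852·D^4.8704 / (10.67·L)]^(1/1.852)
Q = [37.0·145^1.852·0.582^4.8704 / (10.67·2380)]^0.540 = 1.027 m³/s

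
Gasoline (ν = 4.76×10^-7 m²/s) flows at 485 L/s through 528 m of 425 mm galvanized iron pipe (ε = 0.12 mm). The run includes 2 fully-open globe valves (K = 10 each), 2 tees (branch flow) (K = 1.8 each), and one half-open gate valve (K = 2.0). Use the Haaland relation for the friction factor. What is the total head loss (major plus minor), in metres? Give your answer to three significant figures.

H_L ≈ 26.4 m

V = 4Q/(πD²) = 3.419 m/s; V²/2g = 0.5957 m
Re = 3.05×10^6, ε/D = 2.82×10^-4 → f = 0.01501 (Haaland)
Major: h_f = f(L/D)·V²/2g = 0.01501·1242·0.5957 = 11.11 m
Minor: ΣK = 25.6; h_m = ΣK·V²/2g = 15.25 m
Total H_L = 11.11 + 15.25 = 26.36 m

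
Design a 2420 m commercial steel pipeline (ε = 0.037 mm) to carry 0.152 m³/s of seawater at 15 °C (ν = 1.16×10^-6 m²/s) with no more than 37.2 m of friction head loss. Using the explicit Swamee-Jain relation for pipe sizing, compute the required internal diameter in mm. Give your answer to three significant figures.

Swamee-Jain (Type III): D = 0.66·[ε^1.25·(LQ²/(gh_f))^4.75 + ν·Q^9.4·(L/(gh_f))^5.2]^0.04
LQ²/(gh_f) = 0.1532; L/(gh_f) = 6.631
Term 1 = ε^1.25·(…)^4.75 = 3.89×10^-10; Term 2 = ν·Q^9.4·(…)^5.2 = 4.43×10^-10
D = 0.66·(3.89×10^-10 + 4.43×10^-10)^0.04 = 0.2860 m = 286 mm
Check: V = 2.37 m/s, Re = 5.83×10^5, f = 0.01457, h_f = 35.2 m ≈ 37.2 m ✓

D ≈ 286 mm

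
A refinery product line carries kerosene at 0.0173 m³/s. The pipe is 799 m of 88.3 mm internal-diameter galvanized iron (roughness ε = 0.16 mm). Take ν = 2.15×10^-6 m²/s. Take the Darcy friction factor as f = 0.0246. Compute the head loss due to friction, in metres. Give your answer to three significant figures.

h_f ≈ 90.6 m

V = 4Q/(πD²) = 4·0.0173/(π·0.0883²) = 2.825 m/s
h_f = f(L/D)V²/(2g) = 0.02460·(799/0.0883)·2.825²/(2·9.81) = 90.55 m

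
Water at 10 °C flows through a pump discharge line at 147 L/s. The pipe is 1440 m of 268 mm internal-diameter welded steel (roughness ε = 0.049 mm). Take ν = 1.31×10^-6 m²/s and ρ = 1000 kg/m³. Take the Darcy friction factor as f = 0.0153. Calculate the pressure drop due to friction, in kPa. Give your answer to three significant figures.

Δp ≈ 279 kPa

V = 4Q/(πD²) = 4·0.147/(π·0.268²) = 2.606 m/s
h_f = f(L/D)V²/(2g) = 0.01530·(1440/0.268)·2.606²/(2·9.81) = 28.45 m
Δp = ρg·h_f = 1000·9.81·28.45 = 279.1 kPa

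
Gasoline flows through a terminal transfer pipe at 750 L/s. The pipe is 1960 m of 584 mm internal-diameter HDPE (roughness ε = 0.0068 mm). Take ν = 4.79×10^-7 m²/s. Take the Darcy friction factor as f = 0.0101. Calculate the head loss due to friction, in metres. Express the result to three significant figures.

h_f ≈ 13.5 m

V = 4Q/(πD²) = 4·0.750/(π·0.584²) = 2.800 m/s
h_f = f(L/D)V²/(2g) = 0.01010·(1960/0.584)·2.800²/(2·9.81) = 13.54 m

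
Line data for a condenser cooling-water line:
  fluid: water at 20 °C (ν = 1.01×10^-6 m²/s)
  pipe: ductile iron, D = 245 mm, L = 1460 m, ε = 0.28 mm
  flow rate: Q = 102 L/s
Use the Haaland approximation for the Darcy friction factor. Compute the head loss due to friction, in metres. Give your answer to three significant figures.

h_f ≈ 29.6 m

V = 4Q/(πD²) = 4·0.102/(π·0.245²) = 2.164 m/s
Re = VD/ν = 2.164·0.245/1.01×10^-6 = 5.25×10^5 → turbulent
ε/D = 0.28/245 = 0.00114
Haaland: f = 0.02078
h_f = f(L/D)V²/(2g) = 0.02078·(1460/0.245)·2.164²/(2·9.81) = 29.55 m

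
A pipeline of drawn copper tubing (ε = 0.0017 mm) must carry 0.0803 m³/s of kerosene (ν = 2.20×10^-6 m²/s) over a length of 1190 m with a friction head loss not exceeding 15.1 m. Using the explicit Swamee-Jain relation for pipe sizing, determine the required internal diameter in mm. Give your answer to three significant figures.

Swamee-Jain (Type III): D = 0.66·[ε^1.25·(LQ²/(gh_f))^4.75 + ν·Q^9.4·(L/(gh_f))^5.2]^0.04
LQ²/(gh_f) = 0.05180; L/(gh_f) = 8.033
Term 1 = ε^1.25·(…)^4.75 = 4.80×10^-14; Term 2 = ν·Q^9.4·(…)^5.2 = 5.65×10^-12
D = 0.66·(4.80×10^-14 + 5.65×10^-12)^0.04 = 0.2343 m = 234 mm
Check: V = 1.86 m/s, Re = 1.98×10^5, f = 0.01562, h_f = 14.0 m ≈ 15.1 m ✓

D ≈ 234 mm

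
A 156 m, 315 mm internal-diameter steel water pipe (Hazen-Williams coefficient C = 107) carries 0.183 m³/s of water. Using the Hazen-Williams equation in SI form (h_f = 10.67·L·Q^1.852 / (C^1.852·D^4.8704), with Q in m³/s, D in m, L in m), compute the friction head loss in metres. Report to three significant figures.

h_f ≈ 3.47 m

h_f = 10.67·156·0.183^1.852 / (107^1.852·0.315^4.8704) = 3.470 m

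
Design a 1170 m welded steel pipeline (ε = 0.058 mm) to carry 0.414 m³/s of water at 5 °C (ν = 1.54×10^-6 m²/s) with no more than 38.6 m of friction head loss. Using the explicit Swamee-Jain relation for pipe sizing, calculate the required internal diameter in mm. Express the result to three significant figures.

Swamee-Jain (Type III): D = 0.66·[ε^1.25·(LQ²/(gh_f))^4.75 + ν·Q^9.4·(L/(gh_f))^5.2]^0.04
LQ²/(gh_f) = 0.5296; L/(gh_f) = 3.090
Term 1 = ε^1.25·(…)^4.75 = 2.47×10^-7; Term 2 = ν·Q^9.4·(…)^5.2 = 1.36×10^-7
D = 0.66·(2.47×10^-7 + 1.36×10^-7)^0.04 = 0.3655 m = 366 mm
Check: V = 3.95 m/s, Re = 9.36×10^5, f = 0.01436, h_f = 36.5 m ≈ 38.6 m ✓

D ≈ 366 mm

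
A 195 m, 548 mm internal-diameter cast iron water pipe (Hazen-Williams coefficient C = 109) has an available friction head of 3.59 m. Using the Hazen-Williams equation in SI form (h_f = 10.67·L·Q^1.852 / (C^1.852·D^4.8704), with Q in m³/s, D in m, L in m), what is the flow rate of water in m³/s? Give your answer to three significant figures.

Q ≈ 0.722 m³/s

Rearranging: Q = [h_f·C^1.852·D^4.8704 / (10.67·L)]^(1/1.852)
Q = [3.59·109^1.852·0.548^4.8704 / (10.67·195)]^0.540 = 0.7220 m³/s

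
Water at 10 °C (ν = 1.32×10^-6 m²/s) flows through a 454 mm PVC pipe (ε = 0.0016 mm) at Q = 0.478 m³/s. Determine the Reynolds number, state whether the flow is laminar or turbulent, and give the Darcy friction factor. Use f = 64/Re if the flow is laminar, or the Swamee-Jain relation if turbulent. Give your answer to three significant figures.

V = 4Q/(πD²) = 2.953 m/s
Re = VD/ν = 2.953·0.454/1.32×10^-6 = 1.02×10^6
Re > 4000 → turbulent; ε/D = 3.52×10^-6
Swamee-Jain: f = 0.01167

Re ≈ 1.02×10^6; turbulent; f ≈ 0.0117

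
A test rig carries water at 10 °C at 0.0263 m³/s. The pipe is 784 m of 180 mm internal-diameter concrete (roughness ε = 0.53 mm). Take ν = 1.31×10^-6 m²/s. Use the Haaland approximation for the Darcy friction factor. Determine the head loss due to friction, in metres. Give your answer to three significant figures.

V = 4Q/(πD²) = 4·0.0263/(π·0.180²) = 1.034 m/s
Re = VD/ν = 1.034·0.180/1.31×10^-6 = 1.42×10^5 → turbulent
ε/D = 0.53/180 = 0.00294
Haaland: f = 0.02693
h_f = f(L/D)V²/(2g) = 0.02693·(784/0.180)·1.034²/(2·9.81) = 6.385 m

h_f ≈ 6.39 m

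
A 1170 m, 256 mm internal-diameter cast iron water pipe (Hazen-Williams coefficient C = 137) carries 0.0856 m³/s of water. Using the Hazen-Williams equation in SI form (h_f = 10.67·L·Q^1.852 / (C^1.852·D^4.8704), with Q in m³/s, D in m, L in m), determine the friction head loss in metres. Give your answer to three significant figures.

h_f ≈ 11.1 m

h_f = 10.67·1170·0.0856^1.852 / (137^1.852·0.256^4.8704) = 11.07 m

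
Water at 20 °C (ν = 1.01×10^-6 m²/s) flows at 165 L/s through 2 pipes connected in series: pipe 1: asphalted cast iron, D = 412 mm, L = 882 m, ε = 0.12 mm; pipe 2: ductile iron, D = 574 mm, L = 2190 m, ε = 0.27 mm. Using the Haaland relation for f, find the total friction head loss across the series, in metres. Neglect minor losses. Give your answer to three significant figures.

H ≈ 4.08 m

Pipe 1: V = 1.238 m/s, Re = 5.05×10^5, ε/D = 2.91×10^-4, f = 0.01607, h_1 = f(L/D)V²/2g = 2.687 m
Pipe 2: V = 0.6376 m/s, Re = 3.62×10^5, ε/D = 4.70×10^-4, f = 0.01768, h_2 = f(L/D)V²/2g = 1.398 m
Series → Q common, losses add: H = Σh = 4.085 m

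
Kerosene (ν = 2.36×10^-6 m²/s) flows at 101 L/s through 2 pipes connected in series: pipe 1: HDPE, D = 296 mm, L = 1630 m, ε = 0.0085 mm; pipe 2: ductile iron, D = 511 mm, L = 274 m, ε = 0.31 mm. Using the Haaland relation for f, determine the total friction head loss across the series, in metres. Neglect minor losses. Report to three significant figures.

H ≈ 9.76 m

Pipe 1: V = 1.468 m/s, Re = 1.84×10^5, ε/D = 2.87×10^-5, f = 0.01593, h_1 = f(L/D)V²/2g = 9.630 m
Pipe 2: V = 0.4925 m/s, Re = 1.07×10^5, ε/D = 6.07×10^-4, f = 0.02035, h_2 = f(L/D)V²/2g = 0.1349 m
Series → Q common, losses add: H = Σh = 9.764 m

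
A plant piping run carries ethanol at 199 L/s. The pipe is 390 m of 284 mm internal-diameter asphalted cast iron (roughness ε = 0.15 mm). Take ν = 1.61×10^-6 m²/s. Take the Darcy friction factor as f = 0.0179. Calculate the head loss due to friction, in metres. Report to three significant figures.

h_f ≈ 12.4 m

V = 4Q/(πD²) = 4·0.199/(π·0.284²) = 3.141 m/s
h_f = f(L/D)V²/(2g) = 0.01790·(390/0.284)·3.141²/(2·9.81) = 12.36 m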